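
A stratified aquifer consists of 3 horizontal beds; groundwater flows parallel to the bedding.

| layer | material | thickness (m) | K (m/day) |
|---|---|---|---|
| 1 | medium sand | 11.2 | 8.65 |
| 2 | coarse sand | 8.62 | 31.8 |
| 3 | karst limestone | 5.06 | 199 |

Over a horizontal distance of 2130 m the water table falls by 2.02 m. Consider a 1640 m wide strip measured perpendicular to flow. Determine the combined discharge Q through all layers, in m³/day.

2140

Flow is parallel to layering, so each bed carries its own Darcy discharge and the transmissivities add.
Σ(K_i·b_i) = 8.65×11.2 + 31.8×8.62 + 199×5.06 = 1378 m²/day.
Hydraulic gradient i = Δh / L = 2.02 / 2130 = 0.0009484.
Q = Σ(K_i·b_i) · W · i = 1378 × 1640 × 0.0009484 = 2143 m³/day.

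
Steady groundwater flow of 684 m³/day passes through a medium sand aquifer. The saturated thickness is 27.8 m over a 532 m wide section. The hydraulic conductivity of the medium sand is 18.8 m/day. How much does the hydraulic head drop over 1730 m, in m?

Cross-sectional area A = 532 × 27.8 = 14790 m².
From Q = K·A·i, i = Q / (K·A) = 684 / (18.80 × 14790) = 0.002460.
Head loss Δh = i · L = 0.002460 × 1730 = 4.256 m.

4.26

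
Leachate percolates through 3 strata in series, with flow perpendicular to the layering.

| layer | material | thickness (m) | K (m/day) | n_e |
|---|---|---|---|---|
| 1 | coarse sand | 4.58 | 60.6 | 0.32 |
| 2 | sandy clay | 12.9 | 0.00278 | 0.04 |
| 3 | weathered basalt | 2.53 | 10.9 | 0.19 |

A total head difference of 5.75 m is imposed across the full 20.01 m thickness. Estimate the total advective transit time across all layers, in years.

With flow normal to the layers, continuity requires the same specific discharge q through every layer.
Σ(b_i/K_i) = 4.58/60.6 + 12.9/0.00278 + 2.53/10.9 = 4641 d.
q = Δh / Σ(b_i/K_i) = 5.75 / 4641 = 0.001239 m/day.
In each layer the seepage velocity is v_i = q/n_i, so the layer transit time is t_i = b_i·n_i / q:
  layer 1 (coarse sand): t_1 = 4.58 × 0.32 / 0.001239 = 1183 d
  layer 2 (sandy clay): t_2 = 12.9 × 0.04 / 0.001239 = 416.4 d
  layer 3 (weathered basalt): t_3 = 2.53 × 0.19 / 0.001239 = 388.0 d
Total t = Σ t_i = 1987 days = 5.441 years.

5.44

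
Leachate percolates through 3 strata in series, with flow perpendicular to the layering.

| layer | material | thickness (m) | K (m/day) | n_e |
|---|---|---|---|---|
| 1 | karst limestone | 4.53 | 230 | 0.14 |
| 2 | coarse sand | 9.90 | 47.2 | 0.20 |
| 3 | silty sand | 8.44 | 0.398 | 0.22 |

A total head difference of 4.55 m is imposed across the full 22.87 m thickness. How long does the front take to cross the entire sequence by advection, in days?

21.1

With flow normal to the layers, continuity requires the same specific discharge q through every layer.
Σ(b_i/K_i) = 4.53/230 + 9.90/47.2 + 8.44/0.398 = 21.44 d.
q = Δh / Σ(b_i/K_i) = 4.55 / 21.44 = 0.2123 m/day.
In each layer the seepage velocity is v_i = q/n_i, so the layer transit time is t_i = b_i·n_i / q:
  layer 1 (karst limestone): t_1 = 4.53 × 0.14 / 0.2123 = 2.988 d
  layer 2 (coarse sand): t_2 = 9.90 × 0.20 / 0.2123 = 9.328 d
  layer 3 (silty sand): t_3 = 8.44 × 0.22 / 0.2123 = 8.748 d
Total t = Σ t_i = 21.06 days.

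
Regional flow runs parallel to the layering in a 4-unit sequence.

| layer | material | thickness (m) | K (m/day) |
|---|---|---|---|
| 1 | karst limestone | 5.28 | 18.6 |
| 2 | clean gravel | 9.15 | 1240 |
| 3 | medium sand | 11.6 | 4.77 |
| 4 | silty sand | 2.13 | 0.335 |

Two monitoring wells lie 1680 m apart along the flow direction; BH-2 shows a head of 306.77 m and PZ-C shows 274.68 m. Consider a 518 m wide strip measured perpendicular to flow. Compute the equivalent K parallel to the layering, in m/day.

Flow is parallel to layering, so each bed carries its own Darcy discharge and the transmissivities add.
Σ(K_i·b_i) = 18.6×5.28 + 1240×9.15 + 4.77×11.6 + 0.335×2.13 = 11500 m²/day.
Total thickness b = 28.16 m, so K_eq = Σ(K_i·b_i)/b = 408.4 m/day.

408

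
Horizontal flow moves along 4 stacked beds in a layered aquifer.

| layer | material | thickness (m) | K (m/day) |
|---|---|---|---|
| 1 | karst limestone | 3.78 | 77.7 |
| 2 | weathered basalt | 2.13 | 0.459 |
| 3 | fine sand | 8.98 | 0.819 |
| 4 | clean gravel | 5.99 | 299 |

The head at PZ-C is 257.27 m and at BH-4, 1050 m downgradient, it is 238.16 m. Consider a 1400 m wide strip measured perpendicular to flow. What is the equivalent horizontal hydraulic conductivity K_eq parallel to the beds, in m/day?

100

Flow is parallel to layering, so each bed carries its own Darcy discharge and the transmissivities add.
Σ(K_i·b_i) = 77.7×3.78 + 0.459×2.13 + 0.819×8.98 + 299×5.99 = 2093 m²/day.
Total thickness b = 20.88 m, so K_eq = Σ(K_i·b_i)/b = 100.2 m/day.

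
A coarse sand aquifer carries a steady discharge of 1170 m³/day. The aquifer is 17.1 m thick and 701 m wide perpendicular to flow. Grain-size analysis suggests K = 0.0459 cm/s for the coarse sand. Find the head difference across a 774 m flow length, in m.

Convert K: 0.0459 cm/s × 864 = 39.66 m/day.
Cross-sectional area A = 701 × 17.1 = 11987 m².
From Q = K·A·i, i = Q / (K·A) = 1170 / (39.66 × 11987) = 0.002461.
Head loss Δh = i · L = 0.002461 × 774 = 1.905 m.

1.90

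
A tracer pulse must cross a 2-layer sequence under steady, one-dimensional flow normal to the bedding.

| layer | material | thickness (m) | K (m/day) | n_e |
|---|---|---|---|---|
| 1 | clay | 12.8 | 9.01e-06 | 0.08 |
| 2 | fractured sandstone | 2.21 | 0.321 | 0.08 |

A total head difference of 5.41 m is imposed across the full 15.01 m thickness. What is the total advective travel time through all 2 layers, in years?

863

With flow normal to the layers, continuity requires the same specific discharge q through every layer.
Σ(b_i/K_i) = 12.8/9.01e-06 + 2.21/0.321 = 1.421e+06 d.
q = Δh / Σ(b_i/K_i) = 5.41 / 1.421e+06 = 3.808e-06 m/day.
In each layer the seepage velocity is v_i = q/n_i, so the layer transit time is t_i = b_i·n_i / q:
  layer 1 (clay): t_1 = 12.8 × 0.08 / 3.808e-06 = 2.689e+05 d
  layer 2 (fractured sandstone): t_2 = 2.21 × 0.08 / 3.808e-06 = 46427 d
Total t = Σ t_i = 3.153e+05 days = 863.3 years.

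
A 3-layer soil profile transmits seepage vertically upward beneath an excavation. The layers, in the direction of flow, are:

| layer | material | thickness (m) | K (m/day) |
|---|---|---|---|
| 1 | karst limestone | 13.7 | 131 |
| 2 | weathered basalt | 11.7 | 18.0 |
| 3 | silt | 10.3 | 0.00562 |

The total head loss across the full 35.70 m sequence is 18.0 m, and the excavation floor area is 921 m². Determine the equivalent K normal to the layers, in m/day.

0.0195

Flow is perpendicular to layering, so the layers act in series and the equivalent K is the thickness-weighted harmonic mean.
Total thickness L = 13.7 + 11.7 + 10.3 = 35.70 m.
Σ(b_i/K_i) = 13.7/131 + 11.7/18.0 + 10.3/0.00562 = 1833 d.
K_eq = L / Σ(b_i/K_i) = 35.70 / 1833 = 0.01947 m/day.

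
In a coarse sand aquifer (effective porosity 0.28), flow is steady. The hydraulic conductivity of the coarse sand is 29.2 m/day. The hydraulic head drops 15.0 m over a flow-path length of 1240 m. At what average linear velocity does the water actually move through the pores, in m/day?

1.26

Hydraulic gradient i = Δh / L = 15.0 / 1240 = 0.01210.
Darcy flux q = K · i = 29.20 × 0.01210 = 0.3532 m/day.
Seepage velocity v = q / n_e = 0.3532 / 0.28 = 1.262 m/day.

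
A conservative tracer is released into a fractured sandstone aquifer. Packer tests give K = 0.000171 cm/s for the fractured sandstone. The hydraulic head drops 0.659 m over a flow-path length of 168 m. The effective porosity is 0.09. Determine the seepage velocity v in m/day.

0.00644

Convert K: 0.000171 cm/s × 864 = 0.1477 m/day.
Hydraulic gradient i = Δh / L = 0.659 / 168 = 0.003923.
Darcy flux q = K · i = 0.1477 × 0.003923 = 0.0005795 m/day.
Seepage velocity v = q / n_e = 0.0005795 / 0.09 = 0.006439 m/day.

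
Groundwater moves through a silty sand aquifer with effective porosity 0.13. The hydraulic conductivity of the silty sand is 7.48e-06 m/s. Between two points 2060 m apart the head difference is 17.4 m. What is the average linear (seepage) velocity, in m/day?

Convert K: 7.48e-06 m/s × 86400 = 0.6463 m/day.
Hydraulic gradient i = Δh / L = 17.4 / 2060 = 0.008447.
Darcy flux q = K · i = 0.6463 × 0.008447 = 0.005459 m/day.
Seepage velocity v = q / n_e = 0.005459 / 0.13 = 0.04199 m/day.

0.0420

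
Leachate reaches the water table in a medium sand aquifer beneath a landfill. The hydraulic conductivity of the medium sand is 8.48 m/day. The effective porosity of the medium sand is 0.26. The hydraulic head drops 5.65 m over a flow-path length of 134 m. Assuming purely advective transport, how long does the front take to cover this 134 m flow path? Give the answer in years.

Hydraulic gradient i = Δh / L = 5.65 / 134 = 0.04216.
Darcy flux q = K · i = 8.480 × 0.04216 = 0.3576 m/day.
Seepage velocity v = q / n_e = 0.3576 / 0.26 = 1.375 m/day.
Travel time t = L / v = 134 / 1.375 = 97.44 days = 0.2668 years.

0.267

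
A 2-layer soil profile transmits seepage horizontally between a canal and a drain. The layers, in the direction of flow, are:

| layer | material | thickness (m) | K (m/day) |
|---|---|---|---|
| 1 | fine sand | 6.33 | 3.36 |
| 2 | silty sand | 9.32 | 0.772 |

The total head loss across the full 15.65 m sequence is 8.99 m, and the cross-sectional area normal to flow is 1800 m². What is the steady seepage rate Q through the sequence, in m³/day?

1160

Flow is perpendicular to layering, so the layers act in series and the equivalent K is the thickness-weighted harmonic mean.
Total thickness L = 6.33 + 9.32 = 15.65 m.
Σ(b_i/K_i) = 6.33/3.36 + 9.32/0.772 = 13.96 d.
K_eq = L / Σ(b_i/K_i) = 15.65 / 13.96 = 1.121 m/day.
Q = K_eq · A · (Δh/L) = 1.121 × 1800 × (8.99/15.65) = 1159 m³/day.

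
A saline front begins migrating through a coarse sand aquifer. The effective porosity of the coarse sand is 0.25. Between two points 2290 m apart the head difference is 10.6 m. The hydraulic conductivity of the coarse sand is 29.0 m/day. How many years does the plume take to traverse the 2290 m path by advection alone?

Hydraulic gradient i = Δh / L = 10.6 / 2290 = 0.004629.
Darcy flux q = K · i = 29.00 × 0.004629 = 0.1342 m/day.
Seepage velocity v = q / n_e = 0.1342 / 0.25 = 0.5369 m/day.
Travel time t = L / v = 2290 / 0.5369 = 4265 days = 11.68 years.

11.7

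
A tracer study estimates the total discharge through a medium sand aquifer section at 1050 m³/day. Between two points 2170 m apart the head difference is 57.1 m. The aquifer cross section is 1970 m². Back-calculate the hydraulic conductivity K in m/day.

20.3

Hydraulic gradient i = Δh / L = 57.1 / 2170 = 0.02631.
From Q = K·A·i, K = Q / (A·i) = 1050 / (1970 × 0.02631) = 20.26 m/day.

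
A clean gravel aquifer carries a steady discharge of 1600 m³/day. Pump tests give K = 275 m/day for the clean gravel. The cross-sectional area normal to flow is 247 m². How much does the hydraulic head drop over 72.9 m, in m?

From Q = K·A·i, i = Q / (K·A) = 1600 / (275.0 × 247.0) = 0.02356.
Head loss Δh = i · L = 0.02356 × 72.9 = 1.717 m.

1.72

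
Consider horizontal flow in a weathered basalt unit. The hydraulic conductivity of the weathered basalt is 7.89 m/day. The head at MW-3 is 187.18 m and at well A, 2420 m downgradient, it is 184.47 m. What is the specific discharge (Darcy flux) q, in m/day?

0.00884

Hydraulic gradient i = (187.18 − 184.47) / 2420 = 2.71 / 2420 = 0.001120.
Specific discharge q = K · i = 7.890 × 0.001120 = 0.008835 m/day.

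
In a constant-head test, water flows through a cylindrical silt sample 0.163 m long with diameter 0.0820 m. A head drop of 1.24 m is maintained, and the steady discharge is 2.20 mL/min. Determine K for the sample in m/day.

Cross-sectional area A = π·(d/2)² = π × (0.0820/2)² = 0.005281 m².
Convert discharge: 2.20 mL/min = 3.667e-08 m³/s.
Darcy's law rearranged: K = Q·L / (A·Δh) = 3.667e-08 × 0.163 / (0.005281 × 1.24) = 9.127e-07 m/s = 0.07886 m/day.

0.0789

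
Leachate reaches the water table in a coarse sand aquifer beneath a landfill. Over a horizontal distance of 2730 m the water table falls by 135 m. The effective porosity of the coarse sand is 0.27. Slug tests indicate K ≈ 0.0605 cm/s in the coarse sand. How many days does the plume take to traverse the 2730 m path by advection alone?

Convert K: 0.0605 cm/s × 864 = 52.27 m/day.
Hydraulic gradient i = Δh / L = 135 / 2730 = 0.04945.
Darcy flux q = K · i = 52.27 × 0.04945 = 2.585 m/day.
Seepage velocity v = q / n_e = 2.585 / 0.27 = 9.574 m/day.
Travel time t = L / v = 2730 / 9.574 = 285.2 days.

285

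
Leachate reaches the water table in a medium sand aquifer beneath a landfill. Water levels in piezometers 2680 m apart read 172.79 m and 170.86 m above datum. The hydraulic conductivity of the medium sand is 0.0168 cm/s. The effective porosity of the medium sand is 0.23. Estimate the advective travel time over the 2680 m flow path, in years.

Convert K: 0.0168 cm/s × 864 = 14.52 m/day.
Hydraulic gradient i = (172.79 − 170.86) / 2680 = 1.93 / 2680 = 0.0007201.
Darcy flux q = K · i = 14.52 × 0.0007201 = 0.01045 m/day.
Seepage velocity v = q / n_e = 0.01045 / 0.23 = 0.04545 m/day.
Travel time t = L / v = 2680 / 0.04545 = 58968 days = 161.4 years.

161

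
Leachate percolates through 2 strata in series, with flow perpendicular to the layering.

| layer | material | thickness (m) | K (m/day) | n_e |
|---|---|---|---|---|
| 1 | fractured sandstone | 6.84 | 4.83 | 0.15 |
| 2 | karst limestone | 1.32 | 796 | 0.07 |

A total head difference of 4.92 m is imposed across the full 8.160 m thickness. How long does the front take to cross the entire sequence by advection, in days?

With flow normal to the layers, continuity requires the same specific discharge q through every layer.
Σ(b_i/K_i) = 6.84/4.83 + 1.32/796 = 1.418 d.
q = Δh / Σ(b_i/K_i) = 4.92 / 1.418 = 3.470 m/day.
In each layer the seepage velocity is v_i = q/n_i, so the layer transit time is t_i = b_i·n_i / q:
  layer 1 (fractured sandstone): t_1 = 6.84 × 0.15 / 3.470 = 0.2957 d
  layer 2 (karst limestone): t_2 = 1.32 × 0.07 / 3.470 = 0.02663 d
Total t = Σ t_i = 0.3223 days.

0.322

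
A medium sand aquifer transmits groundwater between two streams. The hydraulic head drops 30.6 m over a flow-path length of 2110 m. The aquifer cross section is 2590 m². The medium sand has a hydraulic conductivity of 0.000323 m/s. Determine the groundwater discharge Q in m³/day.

Convert K: 0.000323 m/s × 86400 = 27.91 m/day.
Hydraulic gradient i = Δh / L = 30.6 / 2110 = 0.01450.
Darcy's law: Q = K · A · i = 27.91 × 2590 × 0.01450 = 1048 m³/day.

1050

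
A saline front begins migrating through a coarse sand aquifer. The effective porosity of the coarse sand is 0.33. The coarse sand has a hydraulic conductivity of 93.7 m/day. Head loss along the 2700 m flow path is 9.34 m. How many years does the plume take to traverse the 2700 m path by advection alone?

Hydraulic gradient i = Δh / L = 9.34 / 2700 = 0.003459.
Darcy flux q = K · i = 93.70 × 0.003459 = 0.3241 m/day.
Seepage velocity v = q / n_e = 0.3241 / 0.33 = 0.9822 m/day.
Travel time t = L / v = 2700 / 0.9822 = 2749 days = 7.526 years.

7.53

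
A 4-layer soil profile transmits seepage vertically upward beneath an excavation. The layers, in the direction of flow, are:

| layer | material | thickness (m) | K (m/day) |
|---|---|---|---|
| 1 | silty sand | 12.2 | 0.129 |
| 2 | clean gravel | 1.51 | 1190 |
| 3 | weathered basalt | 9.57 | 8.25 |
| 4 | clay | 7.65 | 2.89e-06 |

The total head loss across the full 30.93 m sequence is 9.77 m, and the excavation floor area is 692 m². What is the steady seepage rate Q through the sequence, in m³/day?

0.00255

Flow is perpendicular to layering, so the layers act in series and the equivalent K is the thickness-weighted harmonic mean.
Total thickness L = 12.2 + 1.51 + 9.57 + 7.65 = 30.93 m.
Σ(b_i/K_i) = 12.2/0.129 + 1.51/1190 + 9.57/8.25 + 7.65/2.89e-06 = 2.647e+06 d.
K_eq = L / Σ(b_i/K_i) = 30.93 / 2.647e+06 = 1.168e-05 m/day.
Q = K_eq · A · (Δh/L) = 1.168e-05 × 692 × (9.77/30.93) = 0.002554 m³/day.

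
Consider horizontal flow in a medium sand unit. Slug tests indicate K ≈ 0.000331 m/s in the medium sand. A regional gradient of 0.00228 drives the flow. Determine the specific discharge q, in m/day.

0.0652

Convert K: 0.000331 m/s × 86400 = 28.60 m/day.
Hydraulic gradient i = 0.00228.
Specific discharge q = K · i = 28.60 × 0.002280 = 0.06520 m/day.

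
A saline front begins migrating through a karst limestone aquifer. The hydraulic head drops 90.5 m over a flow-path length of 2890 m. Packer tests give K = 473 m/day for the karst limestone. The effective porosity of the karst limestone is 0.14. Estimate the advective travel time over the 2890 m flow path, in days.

27.3

Hydraulic gradient i = Δh / L = 90.5 / 2890 = 0.03131.
Darcy flux q = K · i = 473.0 × 0.03131 = 14.81 m/day.
Seepage velocity v = q / n_e = 14.81 / 0.14 = 105.8 m/day.
Travel time t = L / v = 2890 / 105.8 = 27.32 days.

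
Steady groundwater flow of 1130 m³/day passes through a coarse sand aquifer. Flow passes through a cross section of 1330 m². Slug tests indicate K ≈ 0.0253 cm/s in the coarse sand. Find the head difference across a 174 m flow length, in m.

6.76

Convert K: 0.0253 cm/s × 864 = 21.86 m/day.
From Q = K·A·i, i = Q / (K·A) = 1130 / (21.86 × 1330) = 0.03887.
Head loss Δh = i · L = 0.03887 × 174 = 6.763 m.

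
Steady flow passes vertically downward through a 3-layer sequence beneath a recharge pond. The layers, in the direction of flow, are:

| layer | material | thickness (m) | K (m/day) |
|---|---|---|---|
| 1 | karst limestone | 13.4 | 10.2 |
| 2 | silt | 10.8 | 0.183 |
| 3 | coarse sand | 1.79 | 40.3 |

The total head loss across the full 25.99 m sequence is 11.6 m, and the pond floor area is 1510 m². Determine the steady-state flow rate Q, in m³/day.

Flow is perpendicular to layering, so the layers act in series and the equivalent K is the thickness-weighted harmonic mean.
Total thickness L = 13.4 + 10.8 + 1.79 = 25.99 m.
Σ(b_i/K_i) = 13.4/10.2 + 10.8/0.183 + 1.79/40.3 = 60.37 d.
K_eq = L / Σ(b_i/K_i) = 25.99 / 60.37 = 0.4305 m/day.
Q = K_eq · A · (Δh/L) = 0.4305 × 1510 × (11.6/25.99) = 290.1 m³/day.

290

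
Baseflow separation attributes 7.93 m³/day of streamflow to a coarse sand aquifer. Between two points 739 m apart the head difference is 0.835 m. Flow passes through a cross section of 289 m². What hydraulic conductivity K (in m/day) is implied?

24.3

Hydraulic gradient i = Δh / L = 0.835 / 739 = 0.001130.
From Q = K·A·i, K = Q / (A·i) = 7.93 / (289.0 × 0.001130) = 24.28 m/day.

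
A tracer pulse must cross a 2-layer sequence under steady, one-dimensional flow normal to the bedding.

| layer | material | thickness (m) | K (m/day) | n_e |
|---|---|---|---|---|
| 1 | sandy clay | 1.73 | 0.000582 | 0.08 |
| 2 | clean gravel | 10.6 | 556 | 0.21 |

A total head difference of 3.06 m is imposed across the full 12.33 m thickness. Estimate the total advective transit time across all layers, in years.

6.29

With flow normal to the layers, continuity requires the same specific discharge q through every layer.
Σ(b_i/K_i) = 1.73/0.000582 + 10.6/556 = 2973 d.
q = Δh / Σ(b_i/K_i) = 3.06 / 2973 = 0.001029 m/day.
In each layer the seepage velocity is v_i = q/n_i, so the layer transit time is t_i = b_i·n_i / q:
  layer 1 (sandy clay): t_1 = 1.73 × 0.08 / 0.001029 = 134.4 d
  layer 2 (clean gravel): t_2 = 10.6 × 0.21 / 0.001029 = 2162 d
Total t = Σ t_i = 2297 days = 6.288 years.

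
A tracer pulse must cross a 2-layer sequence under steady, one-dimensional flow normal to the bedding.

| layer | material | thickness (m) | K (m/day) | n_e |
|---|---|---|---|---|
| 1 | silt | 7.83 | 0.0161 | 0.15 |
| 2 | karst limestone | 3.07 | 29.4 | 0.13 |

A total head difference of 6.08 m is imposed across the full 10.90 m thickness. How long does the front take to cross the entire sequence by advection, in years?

With flow normal to the layers, continuity requires the same specific discharge q through every layer.
Σ(b_i/K_i) = 7.83/0.0161 + 3.07/29.4 = 486.4 d.
q = Δh / Σ(b_i/K_i) = 6.08 / 486.4 = 0.01250 m/day.
In each layer the seepage velocity is v_i = q/n_i, so the layer transit time is t_i = b_i·n_i / q:
  layer 1 (silt): t_1 = 7.83 × 0.15 / 0.01250 = 93.97 d
  layer 2 (karst limestone): t_2 = 3.07 × 0.13 / 0.01250 = 31.93 d
Total t = Σ t_i = 125.9 days = 0.3447 years.

0.345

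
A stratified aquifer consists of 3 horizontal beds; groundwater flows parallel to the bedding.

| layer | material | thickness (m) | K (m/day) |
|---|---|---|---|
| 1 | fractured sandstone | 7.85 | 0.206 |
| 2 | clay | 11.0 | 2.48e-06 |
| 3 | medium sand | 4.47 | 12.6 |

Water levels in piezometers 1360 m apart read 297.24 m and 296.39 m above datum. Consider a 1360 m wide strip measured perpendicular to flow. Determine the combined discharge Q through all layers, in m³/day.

49.2

Flow is parallel to layering, so each bed carries its own Darcy discharge and the transmissivities add.
Σ(K_i·b_i) = 0.206×7.85 + 2.48e-06×11.0 + 12.6×4.47 = 57.94 m²/day.
Hydraulic gradient i = (297.24 − 296.39) / 1360 = 0.85 / 1360 = 0.0006250.
Q = Σ(K_i·b_i) · W · i = 57.94 × 1360 × 0.0006250 = 49.25 m³/day.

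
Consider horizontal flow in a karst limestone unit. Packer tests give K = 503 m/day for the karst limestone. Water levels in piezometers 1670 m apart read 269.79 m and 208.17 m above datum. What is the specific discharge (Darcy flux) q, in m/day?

18.6

Hydraulic gradient i = (269.79 − 208.17) / 1670 = 61.62 / 1670 = 0.03690.
Specific discharge q = K · i = 503.0 × 0.03690 = 18.56 m/day.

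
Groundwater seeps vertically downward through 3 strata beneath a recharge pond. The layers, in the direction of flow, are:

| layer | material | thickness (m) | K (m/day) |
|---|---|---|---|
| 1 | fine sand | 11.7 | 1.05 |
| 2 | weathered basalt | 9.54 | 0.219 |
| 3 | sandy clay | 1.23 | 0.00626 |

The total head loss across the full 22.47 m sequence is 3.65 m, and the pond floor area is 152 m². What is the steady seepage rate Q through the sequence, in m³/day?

2.21

Flow is perpendicular to layering, so the layers act in series and the equivalent K is the thickness-weighted harmonic mean.
Total thickness L = 11.7 + 9.54 + 1.23 = 22.47 m.
Σ(b_i/K_i) = 11.7/1.05 + 9.54/0.219 + 1.23/0.00626 = 251.2 d.
K_eq = L / Σ(b_i/K_i) = 22.47 / 251.2 = 0.08945 m/day.
Q = K_eq · A · (Δh/L) = 0.08945 × 152 × (3.65/22.47) = 2.209 m³/day.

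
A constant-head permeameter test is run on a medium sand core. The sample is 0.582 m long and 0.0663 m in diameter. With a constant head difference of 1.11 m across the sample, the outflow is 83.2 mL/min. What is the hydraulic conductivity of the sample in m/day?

Cross-sectional area A = π·(d/2)² = π × (0.0663/2)² = 0.003452 m².
Convert discharge: 83.2 mL/min = 1.387e-06 m³/s.
Darcy's law rearranged: K = Q·L / (A·Δh) = 1.387e-06 × 0.582 / (0.003452 × 1.11) = 0.0002106 m/s = 18.20 m/day.

18.2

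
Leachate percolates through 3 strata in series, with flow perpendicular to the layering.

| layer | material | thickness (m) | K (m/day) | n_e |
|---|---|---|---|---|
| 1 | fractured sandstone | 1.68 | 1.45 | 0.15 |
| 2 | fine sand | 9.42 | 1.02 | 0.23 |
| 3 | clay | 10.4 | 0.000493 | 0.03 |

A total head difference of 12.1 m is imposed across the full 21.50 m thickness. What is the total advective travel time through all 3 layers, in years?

13.0

With flow normal to the layers, continuity requires the same specific discharge q through every layer.
Σ(b_i/K_i) = 1.68/1.45 + 9.42/1.02 + 10.4/0.000493 = 21106 d.
q = Δh / Σ(b_i/K_i) = 12.1 / 21106 = 0.0005733 m/day.
In each layer the seepage velocity is v_i = q/n_i, so the layer transit time is t_i = b_i·n_i / q:
  layer 1 (fractured sandstone): t_1 = 1.68 × 0.15 / 0.0005733 = 439.6 d
  layer 2 (fine sand): t_2 = 9.42 × 0.23 / 0.0005733 = 3779 d
  layer 3 (clay): t_3 = 10.4 × 0.03 / 0.0005733 = 544.2 d
Total t = Σ t_i = 4763 days = 13.04 years.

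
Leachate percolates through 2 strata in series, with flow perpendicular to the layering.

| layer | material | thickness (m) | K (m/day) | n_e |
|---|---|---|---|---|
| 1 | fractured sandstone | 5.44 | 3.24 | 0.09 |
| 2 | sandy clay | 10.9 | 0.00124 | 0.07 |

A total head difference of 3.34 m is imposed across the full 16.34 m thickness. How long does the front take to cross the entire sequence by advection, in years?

9.03

With flow normal to the layers, continuity requires the same specific discharge q through every layer.
Σ(b_i/K_i) = 5.44/3.24 + 10.9/0.00124 = 8792 d.
q = Δh / Σ(b_i/K_i) = 3.34 / 8792 = 0.0003799 m/day.
In each layer the seepage velocity is v_i = q/n_i, so the layer transit time is t_i = b_i·n_i / q:
  layer 1 (fractured sandstone): t_1 = 5.44 × 0.09 / 0.0003799 = 1289 d
  layer 2 (sandy clay): t_2 = 10.9 × 0.07 / 0.0003799 = 2008 d
Total t = Σ t_i = 3297 days = 9.027 years.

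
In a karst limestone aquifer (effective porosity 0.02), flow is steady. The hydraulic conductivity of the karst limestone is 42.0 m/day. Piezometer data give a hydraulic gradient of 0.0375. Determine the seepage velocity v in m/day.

Hydraulic gradient i = 0.0375.
Darcy flux q = K · i = 42.00 × 0.03750 = 1.575 m/day.
Seepage velocity v = q / n_e = 1.575 / 0.02 = 78.75 m/day.

78.8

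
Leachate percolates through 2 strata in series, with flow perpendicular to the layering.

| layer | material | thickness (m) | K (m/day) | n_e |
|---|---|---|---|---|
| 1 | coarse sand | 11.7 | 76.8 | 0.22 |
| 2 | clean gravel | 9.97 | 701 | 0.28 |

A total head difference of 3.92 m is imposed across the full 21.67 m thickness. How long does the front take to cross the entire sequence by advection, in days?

0.228

With flow normal to the layers, continuity requires the same specific discharge q through every layer.
Σ(b_i/K_i) = 11.7/76.8 + 9.97/701 = 0.1666 d.
q = Δh / Σ(b_i/K_i) = 3.92 / 0.1666 = 23.53 m/day.
In each layer the seepage velocity is v_i = q/n_i, so the layer transit time is t_i = b_i·n_i / q:
  layer 1 (coarse sand): t_1 = 11.7 × 0.22 / 23.53 = 0.1094 d
  layer 2 (clean gravel): t_2 = 9.97 × 0.28 / 23.53 = 0.1186 d
Total t = Σ t_i = 0.2280 days.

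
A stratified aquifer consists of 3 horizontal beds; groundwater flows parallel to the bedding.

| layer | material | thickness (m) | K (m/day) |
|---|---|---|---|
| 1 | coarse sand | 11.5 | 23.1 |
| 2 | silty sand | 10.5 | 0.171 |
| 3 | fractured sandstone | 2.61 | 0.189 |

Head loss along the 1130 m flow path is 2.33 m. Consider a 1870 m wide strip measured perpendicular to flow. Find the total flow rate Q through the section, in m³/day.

Flow is parallel to layering, so each bed carries its own Darcy discharge and the transmissivities add.
Σ(K_i·b_i) = 23.1×11.5 + 0.171×10.5 + 0.189×2.61 = 267.9 m²/day.
Hydraulic gradient i = Δh / L = 2.33 / 1130 = 0.002062.
Q = Σ(K_i·b_i) · W · i = 267.9 × 1870 × 0.002062 = 1033 m³/day.

1030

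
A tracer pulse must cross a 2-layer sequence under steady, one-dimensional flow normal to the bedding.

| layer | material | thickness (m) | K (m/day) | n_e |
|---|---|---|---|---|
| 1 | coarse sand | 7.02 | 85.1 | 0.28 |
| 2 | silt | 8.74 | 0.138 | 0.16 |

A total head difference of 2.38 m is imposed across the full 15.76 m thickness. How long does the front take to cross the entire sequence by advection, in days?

With flow normal to the layers, continuity requires the same specific discharge q through every layer.
Σ(b_i/K_i) = 7.02/85.1 + 8.74/0.138 = 63.42 d.
q = Δh / Σ(b_i/K_i) = 2.38 / 63.42 = 0.03753 m/day.
In each layer the seepage velocity is v_i = q/n_i, so the layer transit time is t_i = b_i·n_i / q:
  layer 1 (coarse sand): t_1 = 7.02 × 0.28 / 0.03753 = 52.37 d
  layer 2 (silt): t_2 = 8.74 × 0.16 / 0.03753 = 37.26 d
Total t = Σ t_i = 89.63 days.

89.6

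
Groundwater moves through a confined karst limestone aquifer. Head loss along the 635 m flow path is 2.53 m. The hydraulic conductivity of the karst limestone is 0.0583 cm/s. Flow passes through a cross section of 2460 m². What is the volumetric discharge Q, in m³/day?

Convert K: 0.0583 cm/s × 864 = 50.37 m/day.
Hydraulic gradient i = Δh / L = 2.53 / 635 = 0.003984.
Darcy's law: Q = K · A · i = 50.37 × 2460 × 0.003984 = 493.7 m³/day.

494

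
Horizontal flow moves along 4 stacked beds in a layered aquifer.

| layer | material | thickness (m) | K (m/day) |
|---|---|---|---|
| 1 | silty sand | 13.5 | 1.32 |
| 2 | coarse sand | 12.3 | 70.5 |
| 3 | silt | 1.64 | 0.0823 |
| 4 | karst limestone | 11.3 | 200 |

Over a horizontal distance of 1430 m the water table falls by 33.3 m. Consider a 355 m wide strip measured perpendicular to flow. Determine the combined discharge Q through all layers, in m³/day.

Flow is parallel to layering, so each bed carries its own Darcy discharge and the transmissivities add.
Σ(K_i·b_i) = 1.32×13.5 + 70.5×12.3 + 0.0823×1.64 + 200×11.3 = 3145 m²/day.
Hydraulic gradient i = Δh / L = 33.3 / 1430 = 0.02329.
Q = Σ(K_i·b_i) · W · i = 3145 × 355 × 0.02329 = 26000 m³/day.

26000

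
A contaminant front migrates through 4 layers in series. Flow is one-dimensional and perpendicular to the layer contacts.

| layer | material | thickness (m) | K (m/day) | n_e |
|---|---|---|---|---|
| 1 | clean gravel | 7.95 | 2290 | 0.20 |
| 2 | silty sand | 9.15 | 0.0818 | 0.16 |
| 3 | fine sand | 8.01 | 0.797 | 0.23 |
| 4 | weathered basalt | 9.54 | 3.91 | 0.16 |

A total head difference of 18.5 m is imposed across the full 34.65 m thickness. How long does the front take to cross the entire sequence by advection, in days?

43.2

With flow normal to the layers, continuity requires the same specific discharge q through every layer.
Σ(b_i/K_i) = 7.95/2290 + 9.15/0.0818 + 8.01/0.797 + 9.54/3.91 = 124.4 d.
q = Δh / Σ(b_i/K_i) = 18.5 / 124.4 = 0.1488 m/day.
In each layer the seepage velocity is v_i = q/n_i, so the layer transit time is t_i = b_i·n_i / q:
  layer 1 (clean gravel): t_1 = 7.95 × 0.20 / 0.1488 = 10.69 d
  layer 2 (silty sand): t_2 = 9.15 × 0.16 / 0.1488 = 9.841 d
  layer 3 (fine sand): t_3 = 8.01 × 0.23 / 0.1488 = 12.38 d
  layer 4 (weathered basalt): t_4 = 9.54 × 0.16 / 0.1488 = 10.26 d
Total t = Σ t_i = 43.17 days.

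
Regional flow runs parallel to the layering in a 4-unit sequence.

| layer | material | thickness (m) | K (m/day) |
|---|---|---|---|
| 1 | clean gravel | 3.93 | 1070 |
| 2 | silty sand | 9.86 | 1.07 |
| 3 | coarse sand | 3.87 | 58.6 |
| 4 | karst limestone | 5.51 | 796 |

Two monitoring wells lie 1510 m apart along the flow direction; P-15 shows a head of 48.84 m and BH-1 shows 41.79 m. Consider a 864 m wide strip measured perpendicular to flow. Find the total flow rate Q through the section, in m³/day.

35600

Flow is parallel to layering, so each bed carries its own Darcy discharge and the transmissivities add.
Σ(K_i·b_i) = 1070×3.93 + 1.07×9.86 + 58.6×3.87 + 796×5.51 = 8828 m²/day.
Hydraulic gradient i = (48.84 − 41.79) / 1510 = 7.05 / 1510 = 0.004669.
Q = Σ(K_i·b_i) · W · i = 8828 × 864 × 0.004669 = 35613 m³/day.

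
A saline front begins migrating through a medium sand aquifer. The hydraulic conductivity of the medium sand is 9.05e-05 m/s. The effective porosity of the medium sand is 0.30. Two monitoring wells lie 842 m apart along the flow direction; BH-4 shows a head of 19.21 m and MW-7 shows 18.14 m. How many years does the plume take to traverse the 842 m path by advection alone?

69.6

Convert K: 9.05e-05 m/s × 86400 = 7.819 m/day.
Hydraulic gradient i = (19.21 − 18.14) / 842 = 1.07 / 842 = 0.001271.
Darcy flux q = K · i = 7.819 × 0.001271 = 0.009937 m/day.
Seepage velocity v = q / n_e = 0.009937 / 0.30 = 0.03312 m/day.
Travel time t = L / v = 842 / 0.03312 = 25421 days = 69.60 years.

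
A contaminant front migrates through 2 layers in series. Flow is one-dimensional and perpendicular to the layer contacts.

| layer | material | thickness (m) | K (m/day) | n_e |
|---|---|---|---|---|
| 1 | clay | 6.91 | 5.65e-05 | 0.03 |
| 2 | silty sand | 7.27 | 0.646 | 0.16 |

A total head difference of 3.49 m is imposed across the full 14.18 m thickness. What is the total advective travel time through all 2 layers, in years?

132

With flow normal to the layers, continuity requires the same specific discharge q through every layer.
Σ(b_i/K_i) = 6.91/5.65e-05 + 7.27/0.646 = 1.223e+05 d.
q = Δh / Σ(b_i/K_i) = 3.49 / 1.223e+05 = 2.853e-05 m/day.
In each layer the seepage velocity is v_i = q/n_i, so the layer transit time is t_i = b_i·n_i / q:
  layer 1 (clay): t_1 = 6.91 × 0.03 / 2.853e-05 = 7265 d
  layer 2 (silty sand): t_2 = 7.27 × 0.16 / 2.853e-05 = 40766 d
Total t = Σ t_i = 48031 days = 131.5 years.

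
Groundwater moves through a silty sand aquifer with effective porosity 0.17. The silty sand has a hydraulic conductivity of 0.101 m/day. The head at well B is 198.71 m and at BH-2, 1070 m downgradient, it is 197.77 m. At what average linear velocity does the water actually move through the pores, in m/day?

0.000522

Hydraulic gradient i = (198.71 − 197.77) / 1070 = 0.94 / 1070 = 0.0008785.
Darcy flux q = K · i = 0.1010 × 0.0008785 = 8.873e-05 m/day.
Seepage velocity v = q / n_e = 8.873e-05 / 0.17 = 0.0005219 m/day.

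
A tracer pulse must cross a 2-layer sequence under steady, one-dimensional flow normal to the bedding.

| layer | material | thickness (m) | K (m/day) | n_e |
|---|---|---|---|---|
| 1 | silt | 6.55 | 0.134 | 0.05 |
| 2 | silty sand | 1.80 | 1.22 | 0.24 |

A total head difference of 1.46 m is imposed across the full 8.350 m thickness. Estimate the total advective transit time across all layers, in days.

With flow normal to the layers, continuity requires the same specific discharge q through every layer.
Σ(b_i/K_i) = 6.55/0.134 + 1.80/1.22 = 50.36 d.
q = Δh / Σ(b_i/K_i) = 1.46 / 50.36 = 0.02899 m/day.
In each layer the seepage velocity is v_i = q/n_i, so the layer transit time is t_i = b_i·n_i / q:
  layer 1 (silt): t_1 = 6.55 × 0.05 / 0.02899 = 11.30 d
  layer 2 (silty sand): t_2 = 1.80 × 0.24 / 0.02899 = 14.90 d
Total t = Σ t_i = 26.20 days.

26.2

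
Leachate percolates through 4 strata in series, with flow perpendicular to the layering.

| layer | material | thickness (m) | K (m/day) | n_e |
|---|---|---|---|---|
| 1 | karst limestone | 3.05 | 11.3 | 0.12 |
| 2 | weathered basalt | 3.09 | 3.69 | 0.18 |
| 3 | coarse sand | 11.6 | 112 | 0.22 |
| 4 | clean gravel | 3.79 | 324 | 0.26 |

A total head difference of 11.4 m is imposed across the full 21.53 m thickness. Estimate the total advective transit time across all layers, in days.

0.478

With flow normal to the layers, continuity requires the same specific discharge q through every layer.
Σ(b_i/K_i) = 3.05/11.3 + 3.09/3.69 + 11.6/112 + 3.79/324 = 1.223 d.
q = Δh / Σ(b_i/K_i) = 11.4 / 1.223 = 9.325 m/day.
In each layer the seepage velocity is v_i = q/n_i, so the layer transit time is t_i = b_i·n_i / q:
  layer 1 (karst limestone): t_1 = 3.05 × 0.12 / 9.325 = 0.03925 d
  layer 2 (weathered basalt): t_2 = 3.09 × 0.18 / 9.325 = 0.05965 d
  layer 3 (coarse sand): t_3 = 11.6 × 0.22 / 9.325 = 0.2737 d
  layer 4 (clean gravel): t_4 = 3.79 × 0.26 / 9.325 = 0.1057 d
Total t = Σ t_i = 0.4783 days.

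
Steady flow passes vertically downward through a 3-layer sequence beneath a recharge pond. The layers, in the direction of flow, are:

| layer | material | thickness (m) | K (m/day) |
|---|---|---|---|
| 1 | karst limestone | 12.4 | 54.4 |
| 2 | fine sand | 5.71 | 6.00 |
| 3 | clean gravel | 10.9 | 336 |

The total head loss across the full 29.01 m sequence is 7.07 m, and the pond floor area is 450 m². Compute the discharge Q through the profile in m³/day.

2620

Flow is perpendicular to layering, so the layers act in series and the equivalent K is the thickness-weighted harmonic mean.
Total thickness L = 12.4 + 5.71 + 10.9 = 29.01 m.
Σ(b_i/K_i) = 12.4/54.4 + 5.71/6.00 + 10.9/336 = 1.212 d.
K_eq = L / Σ(b_i/K_i) = 29.01 / 1.212 = 23.93 m/day.
Q = K_eq · A · (Δh/L) = 23.93 × 450 × (7.07/29.01) = 2625 m³/day.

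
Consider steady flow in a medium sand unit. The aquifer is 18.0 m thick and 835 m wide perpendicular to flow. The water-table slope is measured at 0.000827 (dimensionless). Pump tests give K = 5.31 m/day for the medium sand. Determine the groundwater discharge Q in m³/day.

Cross-sectional area A = 835 × 18.0 = 15030 m².
Hydraulic gradient i = 0.000827.
Darcy's law: Q = K · A · i = 5.310 × 15030 × 0.0008270 = 66.00 m³/day.

66.0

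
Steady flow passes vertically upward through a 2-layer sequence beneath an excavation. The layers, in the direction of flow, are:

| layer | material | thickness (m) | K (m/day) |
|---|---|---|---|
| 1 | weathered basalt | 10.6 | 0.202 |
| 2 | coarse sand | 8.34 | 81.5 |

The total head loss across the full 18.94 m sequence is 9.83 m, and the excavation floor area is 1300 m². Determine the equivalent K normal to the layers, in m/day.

Flow is perpendicular to layering, so the layers act in series and the equivalent K is the thickness-weighted harmonic mean.
Total thickness L = 10.6 + 8.34 = 18.94 m.
Σ(b_i/K_i) = 10.6/0.202 + 8.34/81.5 = 52.58 d.
K_eq = L / Σ(b_i/K_i) = 18.94 / 52.58 = 0.3602 m/day.

0.360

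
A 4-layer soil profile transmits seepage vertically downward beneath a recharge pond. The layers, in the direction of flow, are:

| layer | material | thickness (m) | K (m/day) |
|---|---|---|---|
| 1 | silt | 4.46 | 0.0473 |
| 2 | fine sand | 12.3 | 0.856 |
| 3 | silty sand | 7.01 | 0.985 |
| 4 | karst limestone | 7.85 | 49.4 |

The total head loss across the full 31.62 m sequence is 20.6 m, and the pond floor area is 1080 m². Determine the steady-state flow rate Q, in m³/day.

192

Flow is perpendicular to layering, so the layers act in series and the equivalent K is the thickness-weighted harmonic mean.
Total thickness L = 4.46 + 12.3 + 7.01 + 7.85 = 31.62 m.
Σ(b_i/K_i) = 4.46/0.0473 + 12.3/0.856 + 7.01/0.985 + 7.85/49.4 = 115.9 d.
K_eq = L / Σ(b_i/K_i) = 31.62 / 115.9 = 0.2727 m/day.
Q = K_eq · A · (Δh/L) = 0.2727 × 1080 × (20.6/31.62) = 191.9 m³/day.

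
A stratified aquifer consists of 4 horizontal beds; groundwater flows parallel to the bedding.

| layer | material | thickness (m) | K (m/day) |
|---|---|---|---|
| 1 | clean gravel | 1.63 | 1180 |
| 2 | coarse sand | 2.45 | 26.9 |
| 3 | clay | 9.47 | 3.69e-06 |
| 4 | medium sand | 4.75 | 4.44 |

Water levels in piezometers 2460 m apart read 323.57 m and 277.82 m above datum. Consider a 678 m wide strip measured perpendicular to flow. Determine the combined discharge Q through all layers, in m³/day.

Flow is parallel to layering, so each bed carries its own Darcy discharge and the transmissivities add.
Σ(K_i·b_i) = 1180×1.63 + 26.9×2.45 + 3.69e-06×9.47 + 4.44×4.75 = 2010 m²/day.
Hydraulic gradient i = (323.57 − 277.82) / 2460 = 45.75 / 2460 = 0.01860.
Q = Σ(K_i·b_i) · W · i = 2010 × 678 × 0.01860 = 25349 m³/day.

25300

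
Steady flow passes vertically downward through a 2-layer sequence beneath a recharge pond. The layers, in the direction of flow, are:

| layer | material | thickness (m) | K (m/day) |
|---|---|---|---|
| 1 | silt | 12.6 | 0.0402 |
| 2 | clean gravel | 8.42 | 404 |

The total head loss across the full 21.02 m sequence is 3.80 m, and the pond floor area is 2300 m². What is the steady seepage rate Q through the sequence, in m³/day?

27.9

Flow is perpendicular to layering, so the layers act in series and the equivalent K is the thickness-weighted harmonic mean.
Total thickness L = 12.6 + 8.42 = 21.02 m.
Σ(b_i/K_i) = 12.6/0.0402 + 8.42/404 = 313.5 d.
K_eq = L / Σ(b_i/K_i) = 21.02 / 313.5 = 0.06706 m/day.
Q = K_eq · A · (Δh/L) = 0.06706 × 2300 × (3.80/21.02) = 27.88 m³/day.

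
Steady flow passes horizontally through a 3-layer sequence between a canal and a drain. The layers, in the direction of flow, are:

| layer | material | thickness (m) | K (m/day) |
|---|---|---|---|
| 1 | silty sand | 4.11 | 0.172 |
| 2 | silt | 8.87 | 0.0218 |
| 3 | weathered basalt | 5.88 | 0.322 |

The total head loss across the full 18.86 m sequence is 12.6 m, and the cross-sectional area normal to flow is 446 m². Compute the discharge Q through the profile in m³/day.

12.5

Flow is perpendicular to layering, so the layers act in series and the equivalent K is the thickness-weighted harmonic mean.
Total thickness L = 4.11 + 8.87 + 5.88 = 18.86 m.
Σ(b_i/K_i) = 4.11/0.172 + 8.87/0.0218 + 5.88/0.322 = 449.0 d.
K_eq = L / Σ(b_i/K_i) = 18.86 / 449.0 = 0.04200 m/day.
Q = K_eq · A · (Δh/L) = 0.04200 × 446 × (12.6/18.86) = 12.51 m³/day.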